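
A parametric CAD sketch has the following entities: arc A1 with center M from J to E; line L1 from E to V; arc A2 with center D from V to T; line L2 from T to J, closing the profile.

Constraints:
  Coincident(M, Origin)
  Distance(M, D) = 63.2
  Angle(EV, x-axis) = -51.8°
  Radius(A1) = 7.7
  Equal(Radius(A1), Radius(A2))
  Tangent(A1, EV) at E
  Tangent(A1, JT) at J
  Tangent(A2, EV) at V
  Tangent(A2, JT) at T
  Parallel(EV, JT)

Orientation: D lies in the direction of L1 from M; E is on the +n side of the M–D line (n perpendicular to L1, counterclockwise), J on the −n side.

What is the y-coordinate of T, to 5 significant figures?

-54.428

The slot axis is L1's direction at -51.8°, so u = (cos -51.8°, sin -51.8°) = (0.61841, -0.78586) and n = (−sin -51.8°, cos -51.8°) = (0.78586, 0.61841). M is at the origin and D lies 63.2 along u from M, so D = 63.2·u = (39.083, -49.666). Tangency of A1 to both parallel lines with radius 7.7 puts E and J at M ± 7.7·n: E = (6.0511, 4.7617), J = (-6.0511, -4.7617). Equal radii place V and T the same way about D: V = D + 7.7·n = (45.135, -44.904), T = D − 7.7·n = (33.032, -54.428). So T.y = -54.428.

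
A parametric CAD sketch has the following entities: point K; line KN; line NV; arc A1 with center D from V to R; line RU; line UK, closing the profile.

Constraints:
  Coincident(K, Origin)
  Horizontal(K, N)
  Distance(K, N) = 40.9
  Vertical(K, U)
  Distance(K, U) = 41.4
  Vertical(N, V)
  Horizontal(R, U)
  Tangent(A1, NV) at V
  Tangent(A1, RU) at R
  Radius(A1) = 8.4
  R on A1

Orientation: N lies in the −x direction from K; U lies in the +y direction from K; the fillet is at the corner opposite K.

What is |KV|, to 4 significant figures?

52.55

The virtual corner opposite K is at (-40.90, 41.40). A1 meets NV tangentially, so DV is at right angles to NV and tangency of A1 to RU means the radius DR is perpendicular to RU, with radius 8.4, so the center D sits 8.4 in from both sides at D = (-32.50, 33.00). That places the tangent points at V = (-40.90, 33.00) on NV and R = (-32.50, 41.40) on RU. Then |KV| = |V − K| = 52.55.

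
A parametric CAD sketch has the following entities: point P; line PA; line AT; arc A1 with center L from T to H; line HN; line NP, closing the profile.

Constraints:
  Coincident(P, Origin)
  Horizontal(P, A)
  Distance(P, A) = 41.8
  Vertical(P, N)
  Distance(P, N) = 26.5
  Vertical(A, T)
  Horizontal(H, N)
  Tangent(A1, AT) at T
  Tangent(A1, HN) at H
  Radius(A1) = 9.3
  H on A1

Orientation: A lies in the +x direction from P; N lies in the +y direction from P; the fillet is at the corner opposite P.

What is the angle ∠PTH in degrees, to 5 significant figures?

67.366°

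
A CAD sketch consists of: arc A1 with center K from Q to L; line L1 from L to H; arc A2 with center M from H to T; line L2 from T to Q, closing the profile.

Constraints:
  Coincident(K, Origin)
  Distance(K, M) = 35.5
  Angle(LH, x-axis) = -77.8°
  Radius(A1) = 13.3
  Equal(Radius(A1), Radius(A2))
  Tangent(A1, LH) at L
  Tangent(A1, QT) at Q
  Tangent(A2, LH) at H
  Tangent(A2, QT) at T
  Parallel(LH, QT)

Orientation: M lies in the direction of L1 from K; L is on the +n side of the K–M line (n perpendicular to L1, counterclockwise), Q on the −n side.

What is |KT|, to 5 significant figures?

37.910

The slot axis is L1's direction at -77.8°, so u = (cos -77.8°, sin -77.8°) = (0.21132, -0.97742) and n = (−sin -77.8°, cos -77.8°) = (0.97742, 0.21132). K is at the origin and M lies 35.5 along u from K, so M = 35.5·u = (7.5020, -34.698). Tangency of A1 to both parallel lines with radius 13.3 puts L and Q at K ± 13.3·n: L = (13.000, 2.8106), Q = (-13.000, -2.8106). Equal radii place H and T the same way about M: H = M + 13.3·n = (20.502, -31.888), T = M − 13.3·n = (-5.4976, -37.509). Then |KT| = |T − K| = 37.910.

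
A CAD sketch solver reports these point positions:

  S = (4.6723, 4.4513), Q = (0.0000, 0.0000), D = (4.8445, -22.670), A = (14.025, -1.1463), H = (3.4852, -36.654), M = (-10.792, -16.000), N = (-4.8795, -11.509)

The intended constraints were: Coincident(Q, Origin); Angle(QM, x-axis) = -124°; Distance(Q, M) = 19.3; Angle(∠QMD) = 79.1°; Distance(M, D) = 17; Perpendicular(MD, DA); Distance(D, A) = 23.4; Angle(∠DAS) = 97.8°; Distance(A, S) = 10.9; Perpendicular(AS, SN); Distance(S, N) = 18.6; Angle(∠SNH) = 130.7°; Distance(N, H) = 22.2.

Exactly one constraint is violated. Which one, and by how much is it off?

Distance(N, H) = 22.2 — off by 4.30.

Q = (0.00, 0.00) ✓; QM at -124.0° ✓; |QM| = 19.30 ✓; ∠QMD = 79.10° ✓; |MD| = 17.00 ✓; ∠(MD, DA) = 90.00° ✓; |DA| = 23.40 ✓; ∠DAS = 97.80° ✓; |AS| = 10.90 ✓; ∠(AS, SN) = 90.00° ✓; |SN| = 18.60 ✓; ∠SNH = 130.7° ✓; |NH| = 26.50 ✗.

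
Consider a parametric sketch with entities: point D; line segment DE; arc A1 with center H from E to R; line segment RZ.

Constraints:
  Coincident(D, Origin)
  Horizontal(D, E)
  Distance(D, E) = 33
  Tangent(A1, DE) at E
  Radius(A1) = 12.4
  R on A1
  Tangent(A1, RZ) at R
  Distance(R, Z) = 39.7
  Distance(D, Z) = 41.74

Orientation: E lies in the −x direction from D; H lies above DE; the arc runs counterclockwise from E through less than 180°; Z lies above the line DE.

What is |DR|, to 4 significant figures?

23.01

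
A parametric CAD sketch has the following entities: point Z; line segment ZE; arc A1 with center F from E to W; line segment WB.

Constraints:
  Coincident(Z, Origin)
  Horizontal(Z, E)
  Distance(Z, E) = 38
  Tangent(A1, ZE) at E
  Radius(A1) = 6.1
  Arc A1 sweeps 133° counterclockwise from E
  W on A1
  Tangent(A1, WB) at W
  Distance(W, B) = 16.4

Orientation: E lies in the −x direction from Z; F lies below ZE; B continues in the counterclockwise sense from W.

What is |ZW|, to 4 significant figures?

43.68

Z is at the origin; Z and E share the same y with |ZE| = 38.0 and E on the −x side, so E = (-38.00, 0.000). The tangent condition forces FE to be normal to ZE, so F = E + (0, -6.1) = (-38.00, -6.100). On A1, E sits at bearing 90° from F; a 133° counterclockwise sweep puts W at bearing 223°, so W = F + 6.1·(cos 223°, sin 223°) = (-42.46, -10.26). Then |ZW| = |W − Z| = 43.68.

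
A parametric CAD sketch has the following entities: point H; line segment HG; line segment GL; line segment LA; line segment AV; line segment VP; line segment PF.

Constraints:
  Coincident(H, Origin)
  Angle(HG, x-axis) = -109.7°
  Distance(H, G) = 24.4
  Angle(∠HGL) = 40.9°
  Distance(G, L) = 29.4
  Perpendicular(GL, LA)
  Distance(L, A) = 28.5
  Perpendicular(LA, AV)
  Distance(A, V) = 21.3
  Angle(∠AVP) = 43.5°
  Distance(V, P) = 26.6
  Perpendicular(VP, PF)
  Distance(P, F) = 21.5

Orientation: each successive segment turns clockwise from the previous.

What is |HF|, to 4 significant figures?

25.70

∠AVP = 43.5° gives VP at 154.7° from the x-axis; with |VP| = 26.6, P = (-8.632, 6.254). VP is perpendicular to PF, so PF runs at 64.70°; with |PF| = 21.5, F = (0.5565, 25.69). Then |HF| = |F − H| = 25.70.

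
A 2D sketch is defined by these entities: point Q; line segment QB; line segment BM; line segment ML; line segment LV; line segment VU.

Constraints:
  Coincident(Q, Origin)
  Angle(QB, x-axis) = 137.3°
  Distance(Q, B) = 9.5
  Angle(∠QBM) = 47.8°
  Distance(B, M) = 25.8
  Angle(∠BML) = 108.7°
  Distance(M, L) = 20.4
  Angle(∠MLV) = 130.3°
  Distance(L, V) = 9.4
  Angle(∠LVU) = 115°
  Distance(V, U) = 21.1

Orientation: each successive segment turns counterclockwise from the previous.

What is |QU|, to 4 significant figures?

18.14

Q is at the origin; QB runs at 137.3° with length 9.5, so B = (-6.982, 6.443). ∠QBM = 47.8° gives BM at -90.50° from the x-axis; with |BM| = 25.8, M = (-7.207, -19.36). ∠BML = 108.7° gives ML at -19.20° from the x-axis; with |ML| = 20.4, L = (12.06, -26.07). ∠MLV = 130.3° gives LV at 30.50° from the x-axis; with |LV| = 9.4, V = (20.16, -21.29). ∠LVU = 115.0° gives VU at 95.50° from the x-axis; with |VU| = 21.1, U = (18.14, -0.2917). Then |QU| = |U − Q| = 18.14.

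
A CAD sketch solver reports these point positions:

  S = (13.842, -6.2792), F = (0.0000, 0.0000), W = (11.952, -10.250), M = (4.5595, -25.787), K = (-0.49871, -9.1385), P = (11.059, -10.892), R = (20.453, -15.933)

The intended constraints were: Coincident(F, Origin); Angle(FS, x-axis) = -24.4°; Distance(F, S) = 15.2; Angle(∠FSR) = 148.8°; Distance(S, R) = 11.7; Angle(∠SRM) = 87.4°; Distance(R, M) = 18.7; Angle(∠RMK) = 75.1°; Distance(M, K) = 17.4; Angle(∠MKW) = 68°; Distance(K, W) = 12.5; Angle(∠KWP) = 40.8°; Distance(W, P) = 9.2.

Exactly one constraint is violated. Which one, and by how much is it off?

Distance(W, P) = 9.2 — off by 8.10.

F = (0.00, 0.00) ✓; FS at -24.40° ✓; |FS| = 15.20 ✓; ∠FSR = 148.8° ✓; |SR| = 11.70 ✓; ∠SRM = 87.40° ✓; |RM| = 18.70 ✓; ∠RMK = 75.10° ✓; |MK| = 17.40 ✓; ∠MKW = 68.00° ✓; |KW| = 12.50 ✓; ∠KWP = 40.81° ✓; |WP| = 1.100 ✗.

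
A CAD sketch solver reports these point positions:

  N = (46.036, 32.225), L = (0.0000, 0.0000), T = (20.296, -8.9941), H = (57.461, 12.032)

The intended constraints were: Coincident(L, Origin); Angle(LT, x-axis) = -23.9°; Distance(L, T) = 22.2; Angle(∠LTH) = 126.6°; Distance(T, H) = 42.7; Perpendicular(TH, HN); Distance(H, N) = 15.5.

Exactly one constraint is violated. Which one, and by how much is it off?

Distance(H, N) = 15.5 — off by 7.70.

L = (0.00, 0.00) ✓; LT at -23.90° ✓; |LT| = 22.20 ✓; ∠LTH = 126.6° ✓; |TH| = 42.70 ✓; ∠(TH, HN) = 90.00° ✓; |HN| = 23.20 ✗.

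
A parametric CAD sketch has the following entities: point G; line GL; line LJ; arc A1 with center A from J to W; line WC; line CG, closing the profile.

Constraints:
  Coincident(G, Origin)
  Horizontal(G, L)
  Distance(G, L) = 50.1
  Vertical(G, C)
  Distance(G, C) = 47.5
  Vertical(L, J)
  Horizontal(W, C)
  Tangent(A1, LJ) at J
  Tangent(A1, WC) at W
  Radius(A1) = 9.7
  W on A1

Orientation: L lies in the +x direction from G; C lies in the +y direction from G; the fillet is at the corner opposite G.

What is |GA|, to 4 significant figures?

55.33

G and C share the same x with |GC| = 47.5 and C on the +y side, so C = (0.000, 47.50). The virtual corner opposite G is at (50.10, 47.50). Tangency of A1 to LJ means the radius AJ is perpendicular to LJ and since A1 is tangent to WC there, AW ⟂ WC, with radius 9.7, so the center A sits 9.7 in from both sides at A = (40.40, 37.80). Then |GA| = |A − G| = 55.33.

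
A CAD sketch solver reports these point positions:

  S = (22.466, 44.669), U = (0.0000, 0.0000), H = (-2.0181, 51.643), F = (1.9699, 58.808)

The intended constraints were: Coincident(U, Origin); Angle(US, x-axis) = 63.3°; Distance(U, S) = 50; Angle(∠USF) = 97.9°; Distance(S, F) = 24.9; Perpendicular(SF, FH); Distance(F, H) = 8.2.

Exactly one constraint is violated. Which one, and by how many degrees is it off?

Perpendicular(SF, FH) — off by 5.50°.

U = (0.00, 0.00) ✓; US at 63.30° ✓; |US| = 50.00 ✓; ∠USF = 97.90° ✓; |SF| = 24.90 ✓; ∠(SF, FH) = 95.50° ✗; |FH| = 8.200 ✓.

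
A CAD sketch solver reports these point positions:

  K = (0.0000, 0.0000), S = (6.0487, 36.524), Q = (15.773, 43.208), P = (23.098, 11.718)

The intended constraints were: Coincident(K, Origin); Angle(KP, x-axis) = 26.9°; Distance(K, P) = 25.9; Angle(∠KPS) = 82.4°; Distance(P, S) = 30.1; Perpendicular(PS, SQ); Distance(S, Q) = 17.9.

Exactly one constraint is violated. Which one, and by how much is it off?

Distance(S, Q) = 17.9 — off by 6.10.

K = (0.00, 0.00) ✓; KP at 26.90° ✓; |KP| = 25.90 ✓; ∠KPS = 82.40° ✓; |PS| = 30.10 ✓; ∠(PS, SQ) = 90.00° ✓; |SQ| = 11.80 ✗.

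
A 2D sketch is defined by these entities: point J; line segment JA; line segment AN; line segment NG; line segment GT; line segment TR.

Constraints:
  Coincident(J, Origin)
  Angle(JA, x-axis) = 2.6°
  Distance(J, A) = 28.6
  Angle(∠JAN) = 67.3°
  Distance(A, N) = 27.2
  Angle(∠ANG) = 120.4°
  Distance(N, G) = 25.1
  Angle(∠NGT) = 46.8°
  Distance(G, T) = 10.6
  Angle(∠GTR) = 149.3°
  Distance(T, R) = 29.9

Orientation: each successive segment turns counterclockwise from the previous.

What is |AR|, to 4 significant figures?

7.980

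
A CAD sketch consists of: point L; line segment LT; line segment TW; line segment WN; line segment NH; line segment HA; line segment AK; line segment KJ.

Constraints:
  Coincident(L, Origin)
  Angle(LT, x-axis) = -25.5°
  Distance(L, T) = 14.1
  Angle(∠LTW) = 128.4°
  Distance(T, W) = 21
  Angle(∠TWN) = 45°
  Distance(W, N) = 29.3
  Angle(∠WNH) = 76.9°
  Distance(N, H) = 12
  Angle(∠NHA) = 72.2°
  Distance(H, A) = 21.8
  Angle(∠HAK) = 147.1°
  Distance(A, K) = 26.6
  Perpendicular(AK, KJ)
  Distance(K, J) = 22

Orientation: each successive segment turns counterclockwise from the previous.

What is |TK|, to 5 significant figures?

42.561

L is at the origin; LT runs at -25.5° with length 14.1, so T = (12.726, -6.0702). ∠LTW = 128.4° gives TW at 26.100° from the x-axis; with |TW| = 21.0, W = (31.585, 3.1685). ∠TWN = 45.0° gives WN at 161.10° from the x-axis; with |WN| = 29.3, N = (3.8647, 12.659). ∠WNH = 76.9° gives NH at -95.800° from the x-axis; with |NH| = 12.0, H = (2.6521, 0.72073). ∠NHA = 72.2° gives HA at 12.000° from the x-axis; with |HA| = 21.8, A = (23.976, 5.2532). ∠HAK = 147.1° gives AK at 44.900° from the x-axis; with |AK| = 26.6, K = (42.818, 24.029). Then |TK| = |K − T| = 42.561.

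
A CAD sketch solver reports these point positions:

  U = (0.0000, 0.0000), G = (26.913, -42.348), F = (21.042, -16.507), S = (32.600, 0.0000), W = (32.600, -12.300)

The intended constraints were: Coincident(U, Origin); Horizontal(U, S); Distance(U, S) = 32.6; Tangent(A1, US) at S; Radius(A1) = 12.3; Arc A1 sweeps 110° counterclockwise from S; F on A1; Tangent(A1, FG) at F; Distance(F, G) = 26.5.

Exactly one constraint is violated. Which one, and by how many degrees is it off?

Tangent(A1, FG) at F — off by 7.20°.

U = (0.00, 0.00) ✓; U.y = 0.00, S.y = 0.00 ✓; |US| = 32.60 ✓; ∠(WS, SU) = 90.00° ✓; |WS| = 12.30 ✓; bearing(W→F) − bearing(W→S) = 110.0° ✓; |WF| = 12.30 ✓; ∠(WF, FG) = 97.20° ✗; |FG| = 26.50 ✓.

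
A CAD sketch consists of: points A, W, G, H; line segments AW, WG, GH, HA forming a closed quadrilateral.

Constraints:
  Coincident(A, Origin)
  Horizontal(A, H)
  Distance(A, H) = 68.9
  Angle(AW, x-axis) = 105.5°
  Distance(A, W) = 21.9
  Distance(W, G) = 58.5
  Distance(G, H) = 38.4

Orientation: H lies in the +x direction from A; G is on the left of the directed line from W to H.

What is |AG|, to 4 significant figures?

61.49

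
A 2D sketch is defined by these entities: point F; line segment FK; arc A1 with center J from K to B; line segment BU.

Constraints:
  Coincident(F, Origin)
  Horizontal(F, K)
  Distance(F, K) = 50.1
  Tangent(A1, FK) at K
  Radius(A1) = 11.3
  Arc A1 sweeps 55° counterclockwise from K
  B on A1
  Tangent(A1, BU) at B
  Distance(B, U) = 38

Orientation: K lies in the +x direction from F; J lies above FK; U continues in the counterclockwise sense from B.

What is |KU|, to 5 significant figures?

47.501

F is at the origin; FK is horizontal with |FK| = 50.1 and K on the +x side, so K = (50.100, 0.0000). Tangency of A1 to FK means the radius JK is perpendicular to FK, so J = K + (0, 11.3) = (50.100, 11.300). On A1, K sits at bearing -90° from J; a 55° counterclockwise sweep puts B at bearing -35°, so B = J + 11.3·(cos -35°, sin -35°) = (59.356, 4.8186). A1 meets BU tangentially, so JB is at right angles to BU, so BU runs along (−sin -35°, cos -35°); with |BU| = 38.0, U = (81.152, 35.946). Then |KU| = |U − K| = 47.501.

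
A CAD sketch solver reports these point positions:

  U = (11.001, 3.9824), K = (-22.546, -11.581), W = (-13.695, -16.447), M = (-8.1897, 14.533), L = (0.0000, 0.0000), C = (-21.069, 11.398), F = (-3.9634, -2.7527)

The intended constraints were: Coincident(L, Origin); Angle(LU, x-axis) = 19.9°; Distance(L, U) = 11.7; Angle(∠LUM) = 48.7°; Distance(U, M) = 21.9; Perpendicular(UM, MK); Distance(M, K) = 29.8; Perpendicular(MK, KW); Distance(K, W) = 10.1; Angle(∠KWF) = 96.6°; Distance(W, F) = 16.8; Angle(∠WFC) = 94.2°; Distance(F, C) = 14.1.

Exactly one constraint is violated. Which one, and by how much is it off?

Distance(F, C) = 14.1 — off by 8.10.

L = (0.00, 0.00) ✓; LU at 19.90° ✓; |LU| = 11.70 ✓; ∠LUM = 48.70° ✓; |UM| = 21.90 ✓; ∠(UM, MK) = 90.00° ✓; |MK| = 29.80 ✓; ∠(MK, KW) = 90.00° ✓; |KW| = 10.10 ✓; ∠KWF = 96.60° ✓; |WF| = 16.80 ✓; ∠WFC = 94.20° ✓; |FC| = 22.20 ✗.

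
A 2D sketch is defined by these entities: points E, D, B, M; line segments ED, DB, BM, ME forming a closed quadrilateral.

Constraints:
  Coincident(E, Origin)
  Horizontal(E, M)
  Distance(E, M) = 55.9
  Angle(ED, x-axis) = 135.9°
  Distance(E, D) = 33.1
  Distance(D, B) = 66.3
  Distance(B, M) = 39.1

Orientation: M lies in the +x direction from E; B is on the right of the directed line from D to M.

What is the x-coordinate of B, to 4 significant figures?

24.14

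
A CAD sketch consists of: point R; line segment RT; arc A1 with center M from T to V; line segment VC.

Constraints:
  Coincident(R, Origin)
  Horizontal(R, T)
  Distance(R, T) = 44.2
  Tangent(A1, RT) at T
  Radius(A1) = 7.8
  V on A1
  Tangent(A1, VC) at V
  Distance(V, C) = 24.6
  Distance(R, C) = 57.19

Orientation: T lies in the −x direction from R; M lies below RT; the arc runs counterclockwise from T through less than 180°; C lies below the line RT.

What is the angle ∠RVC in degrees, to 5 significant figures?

87.587°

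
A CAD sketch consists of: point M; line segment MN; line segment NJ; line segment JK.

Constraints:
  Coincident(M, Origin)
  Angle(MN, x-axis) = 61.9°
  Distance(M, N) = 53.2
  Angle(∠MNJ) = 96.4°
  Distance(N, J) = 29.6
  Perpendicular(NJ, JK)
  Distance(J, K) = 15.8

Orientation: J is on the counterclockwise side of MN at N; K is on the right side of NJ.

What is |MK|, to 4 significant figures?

77.32

∠MNJ = 96.4°, so NJ runs at 61.9° + (180° − 96.4°) = 145.5° from the x-axis; with |NJ| = 29.6, J = N + 29.6·(cos 145.5°, sin 145.5°) = (0.6637, 63.69). NJ ⟂ JK; with |JK| = 15.8 on the right of NJ, K = J + 15.8·(0.5664, 0.8241) = (9.613, 76.72). Then |MK| = |K − M| = 77.32.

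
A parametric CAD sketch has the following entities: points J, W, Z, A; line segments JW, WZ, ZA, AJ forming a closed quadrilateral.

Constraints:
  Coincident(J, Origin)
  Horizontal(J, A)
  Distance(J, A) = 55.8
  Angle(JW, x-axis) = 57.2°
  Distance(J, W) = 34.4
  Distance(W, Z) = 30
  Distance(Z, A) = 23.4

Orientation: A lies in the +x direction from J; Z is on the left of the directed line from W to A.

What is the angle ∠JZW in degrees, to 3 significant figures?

38.0°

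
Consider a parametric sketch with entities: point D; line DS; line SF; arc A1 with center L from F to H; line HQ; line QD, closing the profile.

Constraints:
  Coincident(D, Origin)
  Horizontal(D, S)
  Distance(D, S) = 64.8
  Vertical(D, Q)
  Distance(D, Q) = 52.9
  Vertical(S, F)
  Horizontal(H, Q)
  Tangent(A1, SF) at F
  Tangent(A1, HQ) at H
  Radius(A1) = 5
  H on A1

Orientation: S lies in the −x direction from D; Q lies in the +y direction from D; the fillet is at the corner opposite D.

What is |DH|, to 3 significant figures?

79.8

D is at the origin; DS is horizontal with |DS| = 64.8 and S on the −x side, so S = (-64.8, 0.00). DQ is vertical with |DQ| = 52.9 and Q on the +y side, so Q = (0.00, 52.9). The virtual corner opposite D is at (-64.8, 52.9). Tangency of A1 to SF means the radius LF is perpendicular to SF and since A1 is tangent to HQ there, LH ⟂ HQ, with radius 5.0, so the center L sits 5.0 in from both sides at L = (-59.8, 47.9). That places the tangent points at F = (-64.8, 47.9) on SF and H = (-59.8, 52.9) on HQ. Then |DH| = |H − D| = 79.8.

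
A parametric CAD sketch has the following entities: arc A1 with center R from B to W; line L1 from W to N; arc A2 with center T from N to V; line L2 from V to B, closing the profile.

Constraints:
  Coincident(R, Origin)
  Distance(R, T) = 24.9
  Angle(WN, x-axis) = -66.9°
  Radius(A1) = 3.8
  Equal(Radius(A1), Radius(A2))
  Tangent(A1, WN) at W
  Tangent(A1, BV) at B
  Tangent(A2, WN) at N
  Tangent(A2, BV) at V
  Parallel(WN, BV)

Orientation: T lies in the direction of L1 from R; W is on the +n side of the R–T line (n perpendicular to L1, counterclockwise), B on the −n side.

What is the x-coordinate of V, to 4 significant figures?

6.274

Tangency of A1 to both parallel lines with radius 3.8 puts W and B at R ± 3.8·n: W = (3.495, 1.491), B = (-3.495, -1.491). Equal radii place N and V the same way about T: N = T + 3.8·n = (13.26, -21.41), V = T − 3.8·n = (6.274, -24.39). So V.x = 6.274.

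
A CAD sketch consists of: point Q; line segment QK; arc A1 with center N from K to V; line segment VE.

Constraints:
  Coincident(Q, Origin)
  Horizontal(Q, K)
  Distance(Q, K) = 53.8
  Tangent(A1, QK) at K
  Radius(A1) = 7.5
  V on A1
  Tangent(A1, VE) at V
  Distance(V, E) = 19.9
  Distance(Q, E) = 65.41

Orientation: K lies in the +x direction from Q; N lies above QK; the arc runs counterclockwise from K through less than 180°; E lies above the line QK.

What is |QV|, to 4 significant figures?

61.82

Q is at the origin; Q and K share the same y with |QK| = 53.8 and K on the +x side, so K = (53.80, 0.000). A1 meets QK tangentially, so NK is at right angles to QK, so N = K + (0, 7.5) = (53.80, 7.500). Since NV ⟂ VE (tangency), |NE| = √(7.5² + 19.9²) = 21.27 regardless of where V sits on A1. So E lies on both circle(Q, 65.41) and circle(N, 21.27); the above-QK intersection is E = (59.06, 28.10). V is the foot of the tangent from E: V = (61.25, 8.325).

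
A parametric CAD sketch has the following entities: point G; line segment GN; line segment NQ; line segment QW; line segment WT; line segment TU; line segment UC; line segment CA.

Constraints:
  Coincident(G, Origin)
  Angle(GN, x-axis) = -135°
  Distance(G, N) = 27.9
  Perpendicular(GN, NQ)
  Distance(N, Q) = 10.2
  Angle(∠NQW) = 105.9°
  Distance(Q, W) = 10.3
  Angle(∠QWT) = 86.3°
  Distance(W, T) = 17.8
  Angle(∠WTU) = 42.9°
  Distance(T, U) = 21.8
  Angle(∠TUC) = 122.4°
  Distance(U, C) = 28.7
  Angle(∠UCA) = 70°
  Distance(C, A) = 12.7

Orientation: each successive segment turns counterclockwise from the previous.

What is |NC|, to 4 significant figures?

36.89

G is at the origin; GN runs at -135.0° with length 27.9, so N = (-19.73, -19.73). GN ⟂ NQ, so NQ runs at -45.00°; with |NQ| = 10.2, Q = (-12.52, -26.94). ∠NQW = 105.9° gives QW at 29.10° from the x-axis; with |QW| = 10.3, W = (-3.516, -21.93). ∠QWT = 86.3° gives WT at 122.8° from the x-axis; with |WT| = 17.8, T = (-13.16, -6.969). ∠WTU = 42.9° gives TU at -100.1° from the x-axis; with |TU| = 21.8, U = (-16.98, -28.43). ∠TUC = 122.4° gives UC at -42.50° from the x-axis; with |UC| = 28.7, C = (4.179, -47.82). Then |NC| = |C − N| = 36.89.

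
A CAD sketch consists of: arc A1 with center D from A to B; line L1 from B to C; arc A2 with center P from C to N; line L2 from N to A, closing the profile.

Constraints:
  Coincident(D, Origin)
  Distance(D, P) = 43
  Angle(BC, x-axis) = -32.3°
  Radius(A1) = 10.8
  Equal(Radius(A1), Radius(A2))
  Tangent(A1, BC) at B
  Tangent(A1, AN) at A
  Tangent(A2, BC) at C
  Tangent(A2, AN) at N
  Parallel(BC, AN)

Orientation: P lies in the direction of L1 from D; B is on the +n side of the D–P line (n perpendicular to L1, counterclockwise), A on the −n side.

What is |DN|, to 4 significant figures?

44.34

The slot axis is L1's direction at -32.3°, so u = (cos -32.3°, sin -32.3°) = (0.8453, -0.5344) and n = (−sin -32.3°, cos -32.3°) = (0.5344, 0.8453). D is at the origin and P lies 43.0 along u from D, so P = 43.0·u = (36.35, -22.98). Tangency of A1 to both parallel lines with radius 10.8 puts B and A at D ± 10.8·n: B = (5.771, 9.129), A = (-5.771, -9.129). Equal radii place C and N the same way about P: C = P + 10.8·n = (42.12, -13.85), N = P − 10.8·n = (30.58, -32.11). Then |DN| = |N − D| = 44.34.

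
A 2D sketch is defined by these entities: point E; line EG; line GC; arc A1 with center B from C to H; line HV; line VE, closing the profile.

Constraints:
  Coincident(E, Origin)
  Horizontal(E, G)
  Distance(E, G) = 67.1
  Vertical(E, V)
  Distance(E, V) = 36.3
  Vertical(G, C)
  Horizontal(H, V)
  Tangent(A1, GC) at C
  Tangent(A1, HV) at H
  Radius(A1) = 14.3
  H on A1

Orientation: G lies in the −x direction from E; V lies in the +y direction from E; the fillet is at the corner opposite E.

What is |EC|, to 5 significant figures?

70.615

E is at the origin; EG is horizontal with |EG| = 67.1 and G on the −x side, so G = (-67.100, 0.0000). E and V share the same x with |EV| = 36.3 and V on the +y side, so V = (0.0000, 36.300). The virtual corner opposite E is at (-67.100, 36.300). A1 meets GC tangentially, so BC is at right angles to GC and tangency of A1 to HV means the radius BH is perpendicular to HV, with radius 14.3, so the center B sits 14.3 in from both sides at B = (-52.800, 22.000). That places the tangent points at C = (-67.100, 22.000) on GC and H = (-52.800, 36.300) on HV. Then |EC| = |C − E| = 70.615.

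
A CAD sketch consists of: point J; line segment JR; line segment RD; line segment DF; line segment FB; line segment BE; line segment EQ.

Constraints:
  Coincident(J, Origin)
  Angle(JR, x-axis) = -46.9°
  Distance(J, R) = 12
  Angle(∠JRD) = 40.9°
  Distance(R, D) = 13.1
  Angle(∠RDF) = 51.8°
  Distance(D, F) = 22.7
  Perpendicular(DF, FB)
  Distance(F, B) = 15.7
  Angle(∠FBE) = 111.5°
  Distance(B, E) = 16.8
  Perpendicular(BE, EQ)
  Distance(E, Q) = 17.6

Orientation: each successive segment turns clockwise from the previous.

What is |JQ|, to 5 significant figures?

10.781

J is at the origin; JR runs at -46.9° with length 12.0, so R = (8.1993, -8.7619). ∠JRD = 40.9° gives RD at 174.00° from the x-axis; with |RD| = 13.1, D = (-4.8290, -7.3926). ∠RDF = 51.8° gives DF at 45.800° from the x-axis; with |DF| = 22.7, F = (10.997, 8.8812). DF is perpendicular to FB, so FB runs at -44.200°; with |FB| = 15.7, B = (22.252, -2.0642). ∠FBE = 111.5° gives BE at -112.70° from the x-axis; with |BE| = 16.8, E = (15.769, -17.563). BE is perpendicular to EQ, so EQ runs at 157.30°; with |EQ| = 17.6, Q = (-0.46770, -10.771). Then |JQ| = |Q − J| = 10.781.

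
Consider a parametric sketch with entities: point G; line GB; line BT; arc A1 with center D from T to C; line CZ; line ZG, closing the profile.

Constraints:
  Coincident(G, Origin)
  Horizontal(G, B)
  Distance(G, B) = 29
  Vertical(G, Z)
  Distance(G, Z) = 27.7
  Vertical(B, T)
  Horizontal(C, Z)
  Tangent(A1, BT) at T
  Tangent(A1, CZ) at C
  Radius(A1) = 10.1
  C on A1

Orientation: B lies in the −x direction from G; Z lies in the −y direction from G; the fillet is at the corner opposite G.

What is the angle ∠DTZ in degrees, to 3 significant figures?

19.2°

G is at the origin; G and B share the same y with |GB| = 29.0 and B on the −x side, so B = (-29.0, 0.00). G and Z share the same x with |GZ| = 27.7 and Z on the −y side, so Z = (0.00, -27.7). The virtual corner opposite G is at (-29.0, -27.7). Since A1 is tangent to BT there, DT ⟂ BT and the tangent condition forces DC to be normal to CZ, with radius 10.1, so the center D sits 10.1 in from both sides at D = (-18.9, -17.6). That places the tangent points at T = (-29.0, -17.6) on BT and C = (-18.9, -27.7) on CZ. Then cos ∠DTZ = TD·TZ / (|TD||TZ|), giving 19.2°.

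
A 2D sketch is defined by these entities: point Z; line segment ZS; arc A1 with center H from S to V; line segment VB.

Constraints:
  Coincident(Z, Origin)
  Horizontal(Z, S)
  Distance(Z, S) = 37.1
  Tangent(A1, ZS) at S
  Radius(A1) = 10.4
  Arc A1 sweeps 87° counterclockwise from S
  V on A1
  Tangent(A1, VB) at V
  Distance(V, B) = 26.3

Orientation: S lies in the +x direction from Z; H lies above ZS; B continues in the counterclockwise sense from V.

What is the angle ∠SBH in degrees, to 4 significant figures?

6.538°

Z is at the origin; ZS is horizontal with |ZS| = 37.1 and S on the +x side, so S = (37.10, 0.000). The tangent condition forces HS to be normal to ZS, so H = S + (0, 10.4) = (37.10, 10.40). On A1, S sits at bearing -90° from H; an 87° counterclockwise sweep puts V at bearing -3°, so V = H + 10.4·(cos -3°, sin -3°) = (47.49, 9.856). Since A1 is tangent to VB there, HV ⟂ VB, so VB runs along (−sin -3°, cos -3°); with |VB| = 26.3, B = (48.86, 36.12). Then cos ∠SBH = BS·BH / (|BS||BH|), giving 6.538°.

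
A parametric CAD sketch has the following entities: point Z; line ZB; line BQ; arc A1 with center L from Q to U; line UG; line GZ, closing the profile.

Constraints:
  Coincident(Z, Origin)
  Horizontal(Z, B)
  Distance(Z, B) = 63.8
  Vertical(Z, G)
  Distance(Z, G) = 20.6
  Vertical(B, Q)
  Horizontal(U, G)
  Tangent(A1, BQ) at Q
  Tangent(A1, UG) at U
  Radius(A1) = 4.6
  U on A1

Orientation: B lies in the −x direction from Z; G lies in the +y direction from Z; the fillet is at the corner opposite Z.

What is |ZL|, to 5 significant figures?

61.324

Z is at the origin; ZB is horizontal with |ZB| = 63.8 and B on the −x side, so B = (-63.800, 0.0000). ZG is vertical with |ZG| = 20.6 and G on the +y side, so G = (0.0000, 20.600). The virtual corner opposite Z is at (-63.800, 20.600). A1 meets BQ tangentially, so LQ is at right angles to BQ and tangency of A1 to UG means the radius LU is perpendicular to UG, with radius 4.6, so the center L sits 4.6 in from both sides at L = (-59.200, 16.000). Then |ZL| = |L − Z| = 61.324.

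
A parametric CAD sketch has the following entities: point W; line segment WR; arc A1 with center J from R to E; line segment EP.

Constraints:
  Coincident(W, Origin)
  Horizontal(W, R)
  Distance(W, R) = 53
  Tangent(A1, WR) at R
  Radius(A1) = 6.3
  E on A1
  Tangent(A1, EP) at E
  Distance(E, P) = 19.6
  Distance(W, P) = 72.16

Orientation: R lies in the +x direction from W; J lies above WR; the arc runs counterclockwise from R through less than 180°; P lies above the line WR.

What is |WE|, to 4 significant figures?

58.08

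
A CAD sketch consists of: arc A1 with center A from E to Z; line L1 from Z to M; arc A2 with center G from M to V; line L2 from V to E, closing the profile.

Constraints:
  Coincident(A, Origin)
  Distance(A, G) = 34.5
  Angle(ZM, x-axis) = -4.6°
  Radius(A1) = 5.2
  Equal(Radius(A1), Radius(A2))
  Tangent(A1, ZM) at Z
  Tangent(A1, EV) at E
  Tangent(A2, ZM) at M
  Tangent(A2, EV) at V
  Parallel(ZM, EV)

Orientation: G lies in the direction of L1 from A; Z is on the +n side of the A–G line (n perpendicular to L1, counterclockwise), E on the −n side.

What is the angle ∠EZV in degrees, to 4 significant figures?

73.22°

The slot axis is L1's direction at -4.6°, so u = (cos -4.6°, sin -4.6°) = (0.9968, -0.08020) and n = (−sin -4.6°, cos -4.6°) = (0.08020, 0.9968). A is at the origin and G lies 34.5 along u from A, so G = 34.5·u = (34.39, -2.767). Tangency of A1 to both parallel lines with radius 5.2 puts Z and E at A ± 5.2·n: Z = (0.4170, 5.183), E = (-0.4170, -5.183). Equal radii place M and V the same way about G: M = G + 5.2·n = (34.81, 2.416), V = G − 5.2·n = (33.97, -7.950). Then cos ∠EZV = ZE·ZV / (|ZE||ZV|), giving 73.22°.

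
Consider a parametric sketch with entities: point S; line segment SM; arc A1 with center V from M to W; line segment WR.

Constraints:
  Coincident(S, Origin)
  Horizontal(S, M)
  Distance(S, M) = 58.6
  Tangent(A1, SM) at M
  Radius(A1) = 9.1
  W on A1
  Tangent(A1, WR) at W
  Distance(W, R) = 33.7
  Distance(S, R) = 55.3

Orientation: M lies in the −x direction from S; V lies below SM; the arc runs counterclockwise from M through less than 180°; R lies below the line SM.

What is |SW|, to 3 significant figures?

66.6

S is at the origin; S and M share the same y with |SM| = 58.6 and M on the −x side, so M = (-58.6, 0.00). The tangent condition forces VM to be normal to SM, so V = M + (0, -9.1) = (-58.6, -9.10). Since VW ⟂ WR (tangency), |VR| = √(9.1² + 33.7²) = 34.9 regardless of where W sits on A1. So R lies on both circle(S, 55.3) and circle(V, 34.9); the below-SM intersection is R = (-39.7, -38.5). W is the foot of the tangent from R: W = (-64.7, -15.8).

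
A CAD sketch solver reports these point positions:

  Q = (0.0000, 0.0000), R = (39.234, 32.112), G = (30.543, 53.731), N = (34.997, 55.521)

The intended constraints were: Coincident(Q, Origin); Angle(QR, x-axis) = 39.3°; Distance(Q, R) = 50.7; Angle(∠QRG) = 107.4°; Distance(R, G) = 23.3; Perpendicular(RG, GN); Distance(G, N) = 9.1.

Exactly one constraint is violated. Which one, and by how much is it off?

Distance(G, N) = 9.1 — off by 4.30.

Q = (0.00, 0.00) ✓; QR at 39.30° ✓; |QR| = 50.70 ✓; ∠QRG = 107.4° ✓; |RG| = 23.30 ✓; ∠(RG, GN) = 90.01° ✓; |GN| = 4.800 ✗.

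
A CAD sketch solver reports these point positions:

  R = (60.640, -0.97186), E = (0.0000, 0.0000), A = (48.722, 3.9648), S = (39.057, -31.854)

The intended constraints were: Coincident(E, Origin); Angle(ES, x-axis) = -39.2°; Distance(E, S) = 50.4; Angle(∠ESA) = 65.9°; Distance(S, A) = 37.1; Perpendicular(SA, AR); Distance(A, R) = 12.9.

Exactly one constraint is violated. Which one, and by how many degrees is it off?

Perpendicular(SA, AR) — off by 7.40°.

E = (0.00, 0.00) ✓; ES at -39.20° ✓; |ES| = 50.40 ✓; ∠ESA = 65.90° ✓; |SA| = 37.10 ✓; ∠(SA, AR) = 97.40° ✗; |AR| = 12.90 ✓.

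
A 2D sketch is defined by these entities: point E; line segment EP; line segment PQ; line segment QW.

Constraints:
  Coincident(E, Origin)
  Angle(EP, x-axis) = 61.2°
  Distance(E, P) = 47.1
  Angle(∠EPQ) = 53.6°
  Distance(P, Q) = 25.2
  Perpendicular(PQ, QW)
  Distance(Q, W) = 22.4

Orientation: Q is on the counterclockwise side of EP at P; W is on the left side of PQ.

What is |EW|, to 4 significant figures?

15.75

E is at the origin; EP runs at 61.2° with length 47.1, so P = 47.1·(cos 61.2°, sin 61.2°) = (22.69, 41.27). ∠EPQ = 53.6°, so PQ runs at 61.2° + (180° − 53.6°) = 187.6° from the x-axis; with |PQ| = 25.2, Q = P + 25.2·(cos 187.6°, sin 187.6°) = (-2.288, 37.94). The perpendicularity gives QW at right angles to PQ; with |QW| = 22.4 on the left of PQ, W = Q + 22.4·(0.1323, -0.9912) = (0.6745, 15.74). Then |EW| = |W − E| = 15.75.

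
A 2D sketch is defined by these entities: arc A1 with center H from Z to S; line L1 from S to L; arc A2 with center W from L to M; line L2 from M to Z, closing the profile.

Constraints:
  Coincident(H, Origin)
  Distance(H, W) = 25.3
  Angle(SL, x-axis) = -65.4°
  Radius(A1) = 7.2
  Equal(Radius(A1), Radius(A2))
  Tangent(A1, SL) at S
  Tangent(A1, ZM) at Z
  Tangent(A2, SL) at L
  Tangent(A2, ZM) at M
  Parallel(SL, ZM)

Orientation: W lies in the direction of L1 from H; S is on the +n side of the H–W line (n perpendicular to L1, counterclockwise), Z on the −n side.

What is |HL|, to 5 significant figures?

26.305

The slot axis is L1's direction at -65.4°, so u = (cos -65.4°, sin -65.4°) = (0.41628, -0.90924) and n = (−sin -65.4°, cos -65.4°) = (0.90924, 0.41628). H is at the origin and W lies 25.3 along u from H, so W = 25.3·u = (10.532, -23.004). Tangency of A1 to both parallel lines with radius 7.2 puts S and Z at H ± 7.2·n: S = (6.5465, 2.9972), Z = (-6.5465, -2.9972). Equal radii place L and M the same way about W: L = W + 7.2·n = (17.078, -20.006), M = W − 7.2·n = (3.9854, -26.001). Then |HL| = |L − H| = 26.305.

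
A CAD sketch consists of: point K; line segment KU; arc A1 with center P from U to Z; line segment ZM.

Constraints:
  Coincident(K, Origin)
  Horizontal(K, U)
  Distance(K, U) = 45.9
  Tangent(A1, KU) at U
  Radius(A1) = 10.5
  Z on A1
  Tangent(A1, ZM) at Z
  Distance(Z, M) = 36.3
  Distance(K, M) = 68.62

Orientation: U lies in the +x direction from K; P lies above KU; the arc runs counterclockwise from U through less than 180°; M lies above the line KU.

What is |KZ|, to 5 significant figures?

57.584

Checks: |PZ| = 10.50 ✓; ∠(PZ, ZM) = 90.00° ✓; |ZM| = 36.30 ✓; |KM| = 68.62 ✓.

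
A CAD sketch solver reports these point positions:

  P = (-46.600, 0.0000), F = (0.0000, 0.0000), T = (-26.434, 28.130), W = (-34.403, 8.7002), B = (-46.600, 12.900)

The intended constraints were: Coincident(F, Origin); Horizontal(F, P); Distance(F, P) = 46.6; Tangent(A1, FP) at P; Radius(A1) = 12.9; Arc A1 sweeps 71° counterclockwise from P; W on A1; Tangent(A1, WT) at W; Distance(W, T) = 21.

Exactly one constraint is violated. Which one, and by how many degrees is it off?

Tangent(A1, WT) at W — off by 3.30°.

F = (0.00, 0.00) ✓; F.y = 0.00, P.y = 0.00 ✓; |FP| = 46.60 ✓; ∠(BP, PF) = 90.00° ✓; |BP| = 12.90 ✓; bearing(B→W) − bearing(B→P) = 71.00° ✓; |BW| = 12.90 ✓; ∠(BW, WT) = 93.30° ✗; |WT| = 21.00 ✓.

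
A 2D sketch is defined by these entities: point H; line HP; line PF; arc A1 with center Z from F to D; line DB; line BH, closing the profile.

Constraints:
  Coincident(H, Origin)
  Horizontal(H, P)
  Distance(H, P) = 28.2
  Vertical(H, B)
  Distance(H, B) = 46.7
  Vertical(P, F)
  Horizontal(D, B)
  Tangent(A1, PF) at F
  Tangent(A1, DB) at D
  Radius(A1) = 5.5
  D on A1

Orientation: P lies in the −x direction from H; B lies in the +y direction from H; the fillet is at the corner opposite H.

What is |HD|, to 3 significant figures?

51.9

H is at the origin; HP is horizontal with |HP| = 28.2 and P on the −x side, so P = (-28.2, 0.00). HB is vertical with |HB| = 46.7 and B on the +y side, so B = (0.00, 46.7). The virtual corner opposite H is at (-28.2, 46.7). Since A1 is tangent to PF there, ZF ⟂ PF and the tangent condition forces ZD to be normal to DB, with radius 5.5, so the center Z sits 5.5 in from both sides at Z = (-22.7, 41.2). That places the tangent points at F = (-28.2, 41.2) on PF and D = (-22.7, 46.7) on DB. Then |HD| = |D − H| = 51.9.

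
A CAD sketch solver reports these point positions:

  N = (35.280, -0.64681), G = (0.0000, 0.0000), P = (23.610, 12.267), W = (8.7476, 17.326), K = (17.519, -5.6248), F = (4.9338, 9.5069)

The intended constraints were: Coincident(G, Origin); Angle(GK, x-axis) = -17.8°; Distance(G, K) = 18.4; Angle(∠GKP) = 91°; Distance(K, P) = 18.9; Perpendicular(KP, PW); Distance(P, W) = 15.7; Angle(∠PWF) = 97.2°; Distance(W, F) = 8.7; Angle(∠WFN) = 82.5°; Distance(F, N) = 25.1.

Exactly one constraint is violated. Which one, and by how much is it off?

Distance(F, N) = 25.1 — off by 6.90.

G = (0.00, 0.00) ✓; GK at -17.80° ✓; |GK| = 18.40 ✓; ∠GKP = 91.00° ✓; |KP| = 18.90 ✓; ∠(KP, PW) = 90.00° ✓; |PW| = 15.70 ✓; ∠PWF = 97.20° ✓; |WF| = 8.700 ✓; ∠WFN = 82.50° ✓; |FN| = 32.00 ✗.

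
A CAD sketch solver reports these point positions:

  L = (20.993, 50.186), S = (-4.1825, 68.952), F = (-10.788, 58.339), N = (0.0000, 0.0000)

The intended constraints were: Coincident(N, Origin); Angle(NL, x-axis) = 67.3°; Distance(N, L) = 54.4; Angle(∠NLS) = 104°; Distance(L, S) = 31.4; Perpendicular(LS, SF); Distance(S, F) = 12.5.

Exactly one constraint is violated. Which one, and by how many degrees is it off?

Perpendicular(LS, SF) — off by 4.80°.

N = (0.00, 0.00) ✓; NL at 67.30° ✓; |NL| = 54.40 ✓; ∠NLS = 104.0° ✓; |LS| = 31.40 ✓; ∠(LS, SF) = 94.80° ✗; |SF| = 12.50 ✓.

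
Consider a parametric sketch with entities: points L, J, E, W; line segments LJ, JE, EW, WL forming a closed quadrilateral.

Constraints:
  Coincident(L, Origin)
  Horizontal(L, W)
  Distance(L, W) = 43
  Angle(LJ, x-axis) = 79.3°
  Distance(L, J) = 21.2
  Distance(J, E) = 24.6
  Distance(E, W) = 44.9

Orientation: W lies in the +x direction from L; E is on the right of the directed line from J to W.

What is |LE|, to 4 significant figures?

3.575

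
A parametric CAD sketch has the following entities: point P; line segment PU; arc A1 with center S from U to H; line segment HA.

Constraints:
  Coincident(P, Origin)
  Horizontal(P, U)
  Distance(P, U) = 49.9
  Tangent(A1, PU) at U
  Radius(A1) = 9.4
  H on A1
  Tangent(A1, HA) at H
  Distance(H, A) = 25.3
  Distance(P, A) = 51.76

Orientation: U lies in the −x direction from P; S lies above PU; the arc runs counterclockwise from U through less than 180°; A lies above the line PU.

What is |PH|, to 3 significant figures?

41.5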